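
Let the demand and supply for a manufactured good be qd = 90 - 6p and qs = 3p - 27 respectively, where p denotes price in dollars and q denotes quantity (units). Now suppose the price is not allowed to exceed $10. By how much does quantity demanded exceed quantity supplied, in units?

27

Without the control the market clears where 90 - 6p = 3p - 27, i.e. p* = 13 and q* = 12.
Since 10 < 13, the ceiling is binding.
At p = 10: qd = 90 - 6·10 = 30 and qs = 3·10 - 27 = 3.
Shortage = qd - qs = 30 - 3 = 27.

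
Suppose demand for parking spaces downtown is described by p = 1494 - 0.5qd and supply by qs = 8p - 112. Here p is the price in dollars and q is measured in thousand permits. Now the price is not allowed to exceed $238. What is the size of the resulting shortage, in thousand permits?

720

Rearranging demand gives qd = 2988 - 2p. Setting quantity demanded equal to quantity supplied, 2988 - 2p = 8p - 112, gives p* = 310 and q* = 2368.
Since 238 < 310, the ceiling is binding.
At p = 238: qd = 2988 - 2·238 = 2512 and qs = 8·238 - 112 = 1792.
Shortage = qd - qs = 2512 - 1792 = 720.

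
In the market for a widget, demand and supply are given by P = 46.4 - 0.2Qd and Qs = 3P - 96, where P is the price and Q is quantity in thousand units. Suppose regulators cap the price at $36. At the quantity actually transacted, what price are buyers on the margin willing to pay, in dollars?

44

Rearranging demand gives Qd = 232 - 5P. Setting quantity demanded equal to quantity supplied, 232 - 5P = 3P - 96, gives P* = 41 and Q* = 27.
Because the ceiling (36) lies below the market-clearing price, it is binding.
At P = 36: Qd = 232 - 5·36 = 52 and Qs = 3·36 - 96 = 12.
Only 12 units reach the market. On the demand curve, the marginal buyer's willingness to pay at Q = 12 is (232 - 12)/5 = 44.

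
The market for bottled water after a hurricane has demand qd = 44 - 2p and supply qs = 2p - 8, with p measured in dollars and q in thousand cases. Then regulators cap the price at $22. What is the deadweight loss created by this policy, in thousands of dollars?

0

Without the control the market clears where 44 - 2p = 2p - 8, i.e. p* = 13 and q* = 18.
The ceiling of 22 is above the equilibrium price 13, so it is not binding; the market clears at p* = 13, q* = 18.
Since the control does not bind, no trades are prevented and deadweight loss is zero.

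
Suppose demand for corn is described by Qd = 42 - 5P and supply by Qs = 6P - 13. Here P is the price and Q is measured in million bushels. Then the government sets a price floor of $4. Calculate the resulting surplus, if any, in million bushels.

0

Setting quantity demanded equal to quantity supplied, 42 - 5P = 6P - 13, gives P* = 5 and Q* = 17.
Since 4 is below P* = 5, the floor does not bind and the free-market outcome prevails.
Since the control does not bind, there is no surplus.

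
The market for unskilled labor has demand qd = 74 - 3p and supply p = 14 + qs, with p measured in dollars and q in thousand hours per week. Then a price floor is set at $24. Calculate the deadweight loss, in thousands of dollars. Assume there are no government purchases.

24

Rearranging supply gives qs = p - 14. In a free market, 74 - 3p = p - 14 gives the equilibrium p* = 22, q* = 8.
The floor of 24 is above the equilibrium price 22, so it binds.
At p = 24: qd = 74 - 3·24 = 2 and qs = 24 - 14 = 10.
Quantity traded falls to 2. At q = 2 the demand price is (74 - 2)/3 = 24 and the supply price is 14 + 2 = 16.
Deadweight loss = ½ · (24 - 16) · (8 - 2) = ½ · 8 · 6 = 24.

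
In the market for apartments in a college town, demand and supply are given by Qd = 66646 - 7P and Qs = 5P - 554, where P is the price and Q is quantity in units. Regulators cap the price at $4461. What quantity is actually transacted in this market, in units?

21751

Setting quantity demanded equal to quantity supplied, 66646 - 7P = 5P - 554, gives P* = 5600 and Q* = 27446.
Because the ceiling (4461) lies below the market-clearing price, it is binding.
At P = 4461: Qd = 66646 - 7·4461 = 35419 and Qs = 5·4461 - 554 = 21751.
The quantity actually transacted is the short side, supply: 21751.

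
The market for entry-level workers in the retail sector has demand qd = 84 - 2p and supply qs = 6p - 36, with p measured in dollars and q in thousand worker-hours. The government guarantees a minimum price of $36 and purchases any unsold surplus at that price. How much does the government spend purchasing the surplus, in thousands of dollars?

Equilibrium: 84 - 2p = 6p - 36, so 120 = 8p and p* = 15, q* = 54.
Because the floor (36) lies above the market-clearing price, it is binding.
At p = 36: qd = 84 - 2·36 = 12 and qs = 6·36 - 36 = 180.
Surplus = qs - qd = 168.
Government expenditure = surplus × support price = 168 × 36 = 6048.

6048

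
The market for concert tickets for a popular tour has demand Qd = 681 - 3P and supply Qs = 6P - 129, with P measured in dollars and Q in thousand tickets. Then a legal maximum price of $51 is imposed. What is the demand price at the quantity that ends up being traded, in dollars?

168

Equilibrium: 681 - 3P = 6P - 129, so 810 = 9P and P* = 90, Q* = 411.
The ceiling of 51 is below the equilibrium price 90, so it binds.
At P = 51: Qd = 681 - 3·51 = 528 and Qs = 6·51 - 129 = 177.
Only 177 units reach the market. On the demand curve, the marginal buyer's willingness to pay at Q = 177 is (681 - 177)/3 = 168.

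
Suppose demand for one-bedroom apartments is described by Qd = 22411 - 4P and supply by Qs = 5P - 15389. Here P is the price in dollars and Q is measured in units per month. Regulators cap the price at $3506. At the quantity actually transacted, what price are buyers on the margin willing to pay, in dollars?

Setting quantity demanded equal to quantity supplied, 22411 - 4P = 5P - 15389, gives P* = 4200 and Q* = 5611.
The ceiling of 3506 is below the equilibrium price 4200, so it binds.
At P = 3506: Qd = 22411 - 4·3506 = 8387 and Qs = 5·3506 - 15389 = 2141.
Only 2141 units reach the market. On the demand curve, the marginal buyer's willingness to pay at Q = 2141 is (22411 - 2141)/4 = 5067.5.

5067.5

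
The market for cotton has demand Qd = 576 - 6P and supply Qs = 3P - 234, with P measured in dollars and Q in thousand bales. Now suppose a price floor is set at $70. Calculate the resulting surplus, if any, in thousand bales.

Equilibrium: 576 - 6P = 3P - 234, so 810 = 9P and P* = 90, Q* = 36.
The floor of 70 is below the equilibrium price 90, so it is not binding; the market clears at P* = 90, Q* = 36.
Since the control does not bind, there is no surplus.

0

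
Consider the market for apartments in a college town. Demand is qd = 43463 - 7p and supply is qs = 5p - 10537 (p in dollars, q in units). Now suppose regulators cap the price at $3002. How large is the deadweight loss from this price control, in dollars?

9617160

Setting quantity demanded equal to quantity supplied, 43463 - 7p = 5p - 10537, gives p* = 4500 and q* = 11963.
The ceiling of 3002 is below the equilibrium price 4500, so it binds.
At p = 3002: qd = 43463 - 7·3002 = 22449 and qs = 5·3002 - 10537 = 4473.
Quantity traded falls to 4473. At q = 4473 the demand price is (43463 - 4473)/7 = 5570 and the supply price is (10537 + 4473)/5 = 3002.
Deadweight loss = ½ · (5570 - 3002) · (11963 - 4473) = ½ · 2568 · 7490 = 9617160.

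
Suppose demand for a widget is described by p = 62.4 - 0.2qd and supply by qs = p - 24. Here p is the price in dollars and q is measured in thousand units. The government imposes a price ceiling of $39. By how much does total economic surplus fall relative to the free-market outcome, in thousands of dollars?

173.4

Rearranging demand gives qd = 312 - 5p. Without the control the market clears where 312 - 5p = p - 24, i.e. p* = 56 and q* = 32.
The ceiling of 39 is below the equilibrium price 56, so it binds.
At p = 39: qd = 312 - 5·39 = 117 and qs = 39 - 24 = 15.
Quantity traded falls to 15. At q = 15 the demand price is (312 - 15)/5 = 59.4 and the supply price is 24 + 15 = 39.
Deadweight loss = ½ · (59.4 - 39) · (32 - 15) = ½ · 20.4 · 17 = 173.4.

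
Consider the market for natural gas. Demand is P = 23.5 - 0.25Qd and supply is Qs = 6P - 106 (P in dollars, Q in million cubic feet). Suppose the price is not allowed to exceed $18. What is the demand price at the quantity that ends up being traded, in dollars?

23

Rearranging demand gives Qd = 94 - 4P. In a free market, 94 - 4P = 6P - 106 gives the equilibrium P* = 20, Q* = 14.
Since 18 < 20, the ceiling is binding.
At P = 18: Qd = 94 - 4·18 = 22 and Qs = 6·18 - 106 = 2.
Only 2 units reach the market. On the demand curve, the marginal buyer's willingness to pay at Q = 2 is (94 - 2)/4 = 23.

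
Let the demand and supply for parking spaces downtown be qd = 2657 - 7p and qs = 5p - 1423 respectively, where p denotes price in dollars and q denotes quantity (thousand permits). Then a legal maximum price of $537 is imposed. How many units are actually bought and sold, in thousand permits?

Without the control the market clears where 2657 - 7p = 5p - 1423, i.e. p* = 340 and q* = 277.
The ceiling of 537 is above the equilibrium price 340, so it is not binding; the market clears at p* = 340, q* = 277.

277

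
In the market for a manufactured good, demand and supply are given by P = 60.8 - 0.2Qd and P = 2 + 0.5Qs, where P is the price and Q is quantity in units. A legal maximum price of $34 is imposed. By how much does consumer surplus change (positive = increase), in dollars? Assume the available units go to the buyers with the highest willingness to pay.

Rearranging demand gives Qd = 304 - 5P; rearranging supply gives Qs = 2P - 4. In a free market, 304 - 5P = 2P - 4 gives the equilibrium P* = 44, Q* = 84.
Because the ceiling (34) lies below the market-clearing price, it is binding.
At P = 34: Qd = 304 - 5·34 = 134 and Qs = 2·34 - 4 = 64.
Consumer surplus without the control is ½ · (60.8 - 44) · 84 = 705.6.
With the ceiling, 64 units are sold at 34 (assume they go to the highest-value buyers). The demand price at Q = 64 is 48, so CS = ½ · [(60.8 - 34) + (48 - 34)] · 64 = 1305.6.
Change in consumer surplus = 1305.6 - 705.6 = 600.

600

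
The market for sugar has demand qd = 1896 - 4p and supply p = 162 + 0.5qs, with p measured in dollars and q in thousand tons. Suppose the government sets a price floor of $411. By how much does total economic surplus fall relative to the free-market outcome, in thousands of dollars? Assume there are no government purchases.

Rearranging supply gives qs = 2p - 324. Equilibrium: 1896 - 4p = 2p - 324, so 2220 = 6p and p* = 370, q* = 416.
Because the floor (411) lies above the market-clearing price, it is binding.
At p = 411: qd = 1896 - 4·411 = 252 and qs = 2·411 - 324 = 498.
Quantity traded falls to 252. At q = 252 the demand price is (1896 - 252)/4 = 411 and the supply price is (324 + 252)/2 = 288.
Deadweight loss = ½ · (411 - 288) · (416 - 252) = ½ · 123 · 164 = 10086.

10086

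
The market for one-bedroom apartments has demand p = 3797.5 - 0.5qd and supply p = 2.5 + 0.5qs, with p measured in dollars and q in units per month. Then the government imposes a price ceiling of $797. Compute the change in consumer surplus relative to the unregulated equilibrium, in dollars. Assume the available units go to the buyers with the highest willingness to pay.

536058

Rearranging demand gives qd = 7595 - 2p; rearranging supply gives qs = 2p - 5. Setting quantity demanded equal to quantity supplied, 7595 - 2p = 2p - 5, gives p* = 1900 and q* = 3795.
Because the ceiling (797) lies below the market-clearing price, it is binding.
At p = 797: qd = 7595 - 2·797 = 6001 and qs = 2·797 - 5 = 1589.
Consumer surplus without the control is ½ · (3797.5 - 1900) · 3795 = 3600506.25.
With the ceiling, 1589 units are sold at 797 (assume they go to the highest-value buyers). The demand price at q = 1589 is 3003, so CS = ½ · [(3797.5 - 797) + (3003 - 797)] · 1589 = 4136564.25.
Change in consumer surplus = 4136564.25 - 3600506.25 = 536058.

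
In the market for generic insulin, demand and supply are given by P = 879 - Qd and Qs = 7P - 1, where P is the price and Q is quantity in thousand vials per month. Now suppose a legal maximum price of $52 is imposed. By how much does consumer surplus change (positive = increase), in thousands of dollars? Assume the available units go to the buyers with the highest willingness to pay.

-61364

Rearranging demand gives Qd = 879 - P. Without the control the market clears where 879 - P = 7P - 1, i.e. P* = 110 and Q* = 769.
Because the ceiling (52) lies below the market-clearing price, it is binding.
At P = 52: Qd = 879 - 52 = 827 and Qs = 7·52 - 1 = 363.
Consumer surplus without the control is ½ · (879 - 110) · 769 = 295680.5.
With the ceiling, 363 units are sold at 52 (assume they go to the highest-value buyers). The demand price at Q = 363 is 516, so CS = ½ · [(879 - 52) + (516 - 52)] · 363 = 234316.5.
Change in consumer surplus = 234316.5 - 295680.5 = -61364.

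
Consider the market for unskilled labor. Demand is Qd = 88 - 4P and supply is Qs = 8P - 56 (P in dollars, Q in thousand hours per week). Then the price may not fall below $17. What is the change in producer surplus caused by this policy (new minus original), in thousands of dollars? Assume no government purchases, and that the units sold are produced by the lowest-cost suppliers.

75

In a free market, 88 - 4P = 8P - 56 gives the equilibrium P* = 12, Q* = 40.
The floor of 17 is above the equilibrium price 12, so it binds.
At P = 17: Qd = 88 - 4·17 = 20 and Qs = 8·17 - 56 = 80.
Producer surplus without the control is ½ · (12 - 7) · 40 = 100.
With the floor, 20 units are sold at 17. The supply price at Q = 20 is 9.5, so PS = ½ · [(17 - 7) + (17 - 9.5)] · 20 = 175.
Change in producer surplus = 175 - 100 = 75.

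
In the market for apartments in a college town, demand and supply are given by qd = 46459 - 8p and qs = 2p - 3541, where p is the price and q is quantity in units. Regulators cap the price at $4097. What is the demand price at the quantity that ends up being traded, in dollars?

5225.75

Equilibrium: 46459 - 8p = 2p - 3541, so 50000 = 10p and p* = 5000, q* = 6459.
Because the ceiling (4097) lies below the market-clearing price, it is binding.
At p = 4097: qd = 46459 - 8·4097 = 13683 and qs = 2·4097 - 3541 = 4653.
Only 4653 units reach the market. On the demand curve, the marginal buyer's willingness to pay at q = 4653 is (46459 - 4653)/8 = 5225.75.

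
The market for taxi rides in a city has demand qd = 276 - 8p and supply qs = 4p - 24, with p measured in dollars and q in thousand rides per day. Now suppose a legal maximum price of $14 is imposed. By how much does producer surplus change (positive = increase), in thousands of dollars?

-594

Equilibrium: 276 - 8p = 4p - 24, so 300 = 12p and p* = 25, q* = 76.
The ceiling of 14 is below the equilibrium price 25, so it binds.
At p = 14: qd = 276 - 8·14 = 164 and qs = 4·14 - 24 = 32.
Producer surplus without the control is ½ · (25 - 6) · 76 = 722.
With the ceiling, producers sell 32 units at 14, so PS = ½ · (14 - 6) · 32 = 128.
Change in producer surplus = 128 - 722 = -594.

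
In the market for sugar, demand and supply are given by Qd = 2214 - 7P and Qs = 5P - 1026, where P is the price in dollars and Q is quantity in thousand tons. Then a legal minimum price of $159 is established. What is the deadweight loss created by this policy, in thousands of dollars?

0

Without the control the market clears where 2214 - 7P = 5P - 1026, i.e. P* = 270 and Q* = 324.
Since 159 is below P* = 270, the floor does not bind and the free-market outcome prevails.
Since the control does not bind, no trades are prevented and deadweight loss is zero.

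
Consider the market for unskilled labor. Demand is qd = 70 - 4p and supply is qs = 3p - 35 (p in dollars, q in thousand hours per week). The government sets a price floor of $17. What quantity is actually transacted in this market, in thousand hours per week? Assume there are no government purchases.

2

Setting quantity demanded equal to quantity supplied, 70 - 4p = 3p - 35, gives p* = 15 and q* = 10.
The floor of 17 is above the equilibrium price 15, so it binds.
At p = 17: qd = 70 - 4·17 = 2 and qs = 3·17 - 35 = 16.
The quantity actually transacted is the short side, demand: 2.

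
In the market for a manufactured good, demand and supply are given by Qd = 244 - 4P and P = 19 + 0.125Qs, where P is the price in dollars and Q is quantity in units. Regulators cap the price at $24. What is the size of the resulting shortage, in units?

Rearranging supply gives Qs = 8P - 152. In a free market, 244 - 4P = 8P - 152 gives the equilibrium P* = 33, Q* = 112.
Since 24 < 33, the ceiling is binding.
At P = 24: Qd = 244 - 4·24 = 148 and Qs = 8·24 - 152 = 40.
Shortage = Qd - Qs = 148 - 40 = 108.

108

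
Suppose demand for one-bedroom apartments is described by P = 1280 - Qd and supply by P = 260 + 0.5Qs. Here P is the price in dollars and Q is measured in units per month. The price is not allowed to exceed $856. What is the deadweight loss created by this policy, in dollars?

0

Rearranging demand gives Qd = 1280 - P; rearranging supply gives Qs = 2P - 520. Without the control the market clears where 1280 - P = 2P - 520, i.e. P* = 600 and Q* = 680.
The ceiling of 856 is above the equilibrium price 600, so it is not binding; the market clears at P* = 600, Q* = 680.
Since the control does not bind, no trades are prevented and deadweight loss is zero.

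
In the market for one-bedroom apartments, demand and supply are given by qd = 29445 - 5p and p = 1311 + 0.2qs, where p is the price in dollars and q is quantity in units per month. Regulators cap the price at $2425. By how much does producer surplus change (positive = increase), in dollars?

-9996312.5

Rearranging supply gives qs = 5p - 6555. Setting quantity demanded equal to quantity supplied, 29445 - 5p = 5p - 6555, gives p* = 3600 and q* = 11445.
The ceiling of 2425 is below the equilibrium price 3600, so it binds.
At p = 2425: qd = 29445 - 5·2425 = 17320 and qs = 5·2425 - 6555 = 5570.
Producer surplus without the control is ½ · (3600 - 1311) · 11445 = 13098802.5.
With the ceiling, producers sell 5570 units at 2425, so PS = ½ · (2425 - 1311) · 5570 = 3102490.
Change in producer surplus = 3102490 - 13098802.5 = -9996312.5.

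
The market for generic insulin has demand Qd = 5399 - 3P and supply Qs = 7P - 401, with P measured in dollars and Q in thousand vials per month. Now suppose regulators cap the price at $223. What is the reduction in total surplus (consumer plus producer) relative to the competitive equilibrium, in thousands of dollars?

Without the control the market clears where 5399 - 3P = 7P - 401, i.e. P* = 580 and Q* = 3659.
Since 223 < 580, the ceiling is binding.
At P = 223: Qd = 5399 - 3·223 = 4730 and Qs = 7·223 - 401 = 1160.
Quantity traded falls to 1160. At Q = 1160 the demand price is (5399 - 1160)/3 = 1413 and the supply price is (401 + 1160)/7 = 223.
Deadweight loss = ½ · (1413 - 223) · (3659 - 1160) = ½ · 1190 · 2499 = 1486905.

1486905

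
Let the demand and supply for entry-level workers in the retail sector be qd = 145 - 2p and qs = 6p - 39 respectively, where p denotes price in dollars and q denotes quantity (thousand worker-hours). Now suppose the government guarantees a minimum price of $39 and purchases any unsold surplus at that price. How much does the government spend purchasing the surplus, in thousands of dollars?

Setting quantity demanded equal to quantity supplied, 145 - 2p = 6p - 39, gives p* = 23 and q* = 99.
Because the floor (39) lies above the market-clearing price, it is binding.
At p = 39: qd = 145 - 2·39 = 67 and qs = 6·39 - 39 = 195.
Surplus = qs - qd = 128.
Government expenditure = surplus × support price = 128 × 39 = 4992.

4992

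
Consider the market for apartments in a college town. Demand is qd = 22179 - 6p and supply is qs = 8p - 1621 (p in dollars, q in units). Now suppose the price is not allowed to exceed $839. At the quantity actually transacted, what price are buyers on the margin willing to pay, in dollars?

In a free market, 22179 - 6p = 8p - 1621 gives the equilibrium p* = 1700, q* = 11979.
The ceiling of 839 is below the equilibrium price 1700, so it binds.
At p = 839: qd = 22179 - 6·839 = 17145 and qs = 8·839 - 1621 = 5091.
Only 5091 units reach the market. On the demand curve, the marginal buyer's willingness to pay at q = 5091 is (22179 - 5091)/6 = 2848.

2848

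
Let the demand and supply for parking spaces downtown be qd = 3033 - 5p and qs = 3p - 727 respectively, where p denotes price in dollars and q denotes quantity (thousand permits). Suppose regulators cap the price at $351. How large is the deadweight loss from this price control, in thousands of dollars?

33986.4

Setting quantity demanded equal to quantity supplied, 3033 - 5p = 3p - 727, gives p* = 470 and q* = 683.
Since 351 < 470, the ceiling is binding.
At p = 351: qd = 3033 - 5·351 = 1278 and qs = 3·351 - 727 = 326.
Quantity traded falls to 326. At q = 326 the demand price is (3033 - 326)/5 = 541.4 and the supply price is (727 + 326)/3 = 351.
Deadweight loss = ½ · (541.4 - 351) · (683 - 326) = ½ · 190.4 · 357 = 33986.4.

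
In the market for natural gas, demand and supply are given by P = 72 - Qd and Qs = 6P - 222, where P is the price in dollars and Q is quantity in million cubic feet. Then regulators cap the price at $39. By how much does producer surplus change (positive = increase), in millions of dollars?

Rearranging demand gives Qd = 72 - P. Without the control the market clears where 72 - P = 6P - 222, i.e. P* = 42 and Q* = 30.
The ceiling of 39 is below the equilibrium price 42, so it binds.
At P = 39: Qd = 72 - 39 = 33 and Qs = 6·39 - 222 = 12.
Producer surplus without the control is ½ · (42 - 37) · 30 = 75.
With the ceiling, producers sell 12 units at 39, so PS = ½ · (39 - 37) · 12 = 12.
Change in producer surplus = 12 - 75 = -63.

-63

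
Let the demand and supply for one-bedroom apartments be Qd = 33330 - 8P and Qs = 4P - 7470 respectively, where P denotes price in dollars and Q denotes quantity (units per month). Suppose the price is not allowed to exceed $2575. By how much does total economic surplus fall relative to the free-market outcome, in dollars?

2041875

Without the control the market clears where 33330 - 8P = 4P - 7470, i.e. P* = 3400 and Q* = 6130.
The ceiling of 2575 is below the equilibrium price 3400, so it binds.
At P = 2575: Qd = 33330 - 8·2575 = 12730 and Qs = 4·2575 - 7470 = 2830.
Quantity traded falls to 2830. At Q = 2830 the demand price is (33330 - 2830)/8 = 3812.5 and the supply price is (7470 + 2830)/4 = 2575.
Deadweight loss = ½ · (3812.5 - 2575) · (6130 - 2830) = ½ · 1237.5 · 3300 = 2041875.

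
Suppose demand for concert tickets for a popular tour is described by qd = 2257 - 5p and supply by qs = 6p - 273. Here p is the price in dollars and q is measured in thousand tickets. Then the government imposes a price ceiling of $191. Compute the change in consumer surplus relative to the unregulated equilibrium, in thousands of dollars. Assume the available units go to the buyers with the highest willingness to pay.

28571.4

Without the control the market clears where 2257 - 5p = 6p - 273, i.e. p* = 230 and q* = 1107.
The ceiling of 191 is below the equilibrium price 230, so it binds.
At p = 191: qd = 2257 - 5·191 = 1302 and qs = 6·191 - 273 = 873.
Consumer surplus without the control is ½ · (451.4 - 230) · 1107 = 122544.9.
With the ceiling, 873 units are sold at 191 (assume they go to the highest-value buyers). The demand price at q = 873 is 276.8, so CS = ½ · [(451.4 - 191) + (276.8 - 191)] · 873 = 151116.3.
Change in consumer surplus = 151116.3 - 122544.9 = 28571.4.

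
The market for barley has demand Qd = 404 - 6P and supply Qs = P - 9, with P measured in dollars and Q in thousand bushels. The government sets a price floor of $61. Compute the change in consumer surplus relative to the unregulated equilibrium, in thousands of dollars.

-88

Setting quantity demanded equal to quantity supplied, 404 - 6P = P - 9, gives P* = 59 and Q* = 50.
The floor of 61 is above the equilibrium price 59, so it binds.
At P = 61: Qd = 404 - 6·61 = 38 and Qs = 61 - 9 = 52.
Consumer surplus without the control is ½ · (202/3 - 59) · 50 = 625/3.
With the floor, consumers buy 38 units at 61, so CS = ½ · (202/3 - 61) · 38 = 361/3.
Change in consumer surplus = 361/3 - 625/3 = -88.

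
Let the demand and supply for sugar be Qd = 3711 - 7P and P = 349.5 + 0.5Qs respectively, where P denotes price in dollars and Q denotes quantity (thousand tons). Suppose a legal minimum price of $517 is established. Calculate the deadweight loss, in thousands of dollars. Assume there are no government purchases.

Rearranging supply gives Qs = 2P - 699. Without the control the market clears where 3711 - 7P = 2P - 699, i.e. P* = 490 and Q* = 281.
The floor of 517 is above the equilibrium price 490, so it binds.
At P = 517: Qd = 3711 - 7·517 = 92 and Qs = 2·517 - 699 = 335.
Quantity traded falls to 92. At Q = 92 the demand price is (3711 - 92)/7 = 517 and the supply price is (699 + 92)/2 = 395.5.
Deadweight loss = ½ · (517 - 395.5) · (281 - 92) = ½ · 121.5 · 189 = 11481.75.

11481.75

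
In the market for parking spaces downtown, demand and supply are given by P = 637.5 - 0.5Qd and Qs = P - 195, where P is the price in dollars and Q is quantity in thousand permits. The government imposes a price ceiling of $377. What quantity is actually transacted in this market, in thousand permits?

Rearranging demand gives Qd = 1275 - 2P. Without the control the market clears where 1275 - 2P = P - 195, i.e. P* = 490 and Q* = 295.
Because the ceiling (377) lies below the market-clearing price, it is binding.
At P = 377: Qd = 1275 - 2·377 = 521 and Qs = 377 - 195 = 182.
The quantity actually transacted is the short side, supply: 182.

182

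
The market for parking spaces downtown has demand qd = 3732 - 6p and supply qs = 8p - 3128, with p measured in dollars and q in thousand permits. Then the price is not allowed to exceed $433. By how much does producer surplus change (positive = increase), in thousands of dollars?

Equilibrium: 3732 - 6p = 8p - 3128, so 6860 = 14p and p* = 490, q* = 792.
The ceiling of 433 is below the equilibrium price 490, so it binds.
At p = 433: qd = 3732 - 6·433 = 1134 and qs = 8·433 - 3128 = 336.
Producer surplus without the control is ½ · (490 - 391) · 792 = 39204.
With the ceiling, producers sell 336 units at 433, so PS = ½ · (433 - 391) · 336 = 7056.
Change in producer surplus = 7056 - 39204 = -32148.

-32148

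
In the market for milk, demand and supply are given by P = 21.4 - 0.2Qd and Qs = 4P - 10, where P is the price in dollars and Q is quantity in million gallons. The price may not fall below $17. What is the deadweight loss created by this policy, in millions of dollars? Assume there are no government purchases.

Rearranging demand gives Qd = 107 - 5P. Without the control the market clears where 107 - 5P = 4P - 10, i.e. P* = 13 and Q* = 42.
The floor of 17 is above the equilibrium price 13, so it binds.
At P = 17: Qd = 107 - 5·17 = 22 and Qs = 4·17 - 10 = 58.
Quantity traded falls to 22. At Q = 22 the demand price is (107 - 22)/5 = 17 and the supply price is (10 + 22)/4 = 8.
Deadweight loss = ½ · (17 - 8) · (42 - 22) = ½ · 9 · 20 = 90.

90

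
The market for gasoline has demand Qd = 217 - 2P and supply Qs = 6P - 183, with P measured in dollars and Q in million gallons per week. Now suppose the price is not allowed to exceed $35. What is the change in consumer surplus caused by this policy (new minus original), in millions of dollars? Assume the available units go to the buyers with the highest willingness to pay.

In a free market, 217 - 2P = 6P - 183 gives the equilibrium P* = 50, Q* = 117.
The ceiling of 35 is below the equilibrium price 50, so it binds.
At P = 35: Qd = 217 - 2·35 = 147 and Qs = 6·35 - 183 = 27.
Consumer surplus without the control is ½ · (108.5 - 50) · 117 = 3422.25.
With the ceiling, 27 units are sold at 35 (assume they go to the highest-value buyers). The demand price at Q = 27 is 95, so CS = ½ · [(108.5 - 35) + (95 - 35)] · 27 = 1802.25.
Change in consumer surplus = 1802.25 - 3422.25 = -1620.

-1620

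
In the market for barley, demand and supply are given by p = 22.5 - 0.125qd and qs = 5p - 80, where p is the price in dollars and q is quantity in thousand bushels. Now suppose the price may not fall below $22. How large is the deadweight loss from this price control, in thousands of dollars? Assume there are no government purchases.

Rearranging demand gives qd = 180 - 8p. In a free market, 180 - 8p = 5p - 80 gives the equilibrium p* = 20, q* = 20.
Because the floor (22) lies above the market-clearing price, it is binding.
At p = 22: qd = 180 - 8·22 = 4 and qs = 5·22 - 80 = 30.
Quantity traded falls to 4. At q = 4 the demand price is (180 - 4)/8 = 22 and the supply price is (80 + 4)/5 = 16.8.
Deadweight loss = ½ · (22 - 16.8) · (20 - 4) = ½ · 5.2 · 16 = 41.6.

41.6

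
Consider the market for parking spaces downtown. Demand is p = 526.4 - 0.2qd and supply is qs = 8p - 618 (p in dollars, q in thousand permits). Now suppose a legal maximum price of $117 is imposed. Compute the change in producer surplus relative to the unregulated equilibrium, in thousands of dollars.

Rearranging demand gives qd = 2632 - 5p. Equilibrium: 2632 - 5p = 8p - 618, so 3250 = 13p and p* = 250, q* = 1382.
Since 117 < 250, the ceiling is binding.
At p = 117: qd = 2632 - 5·117 = 2047 and qs = 8·117 - 618 = 318.
Producer surplus without the control is ½ · (250 - 77.25) · 1382 = 119370.25.
With the ceiling, producers sell 318 units at 117, so PS = ½ · (117 - 77.25) · 318 = 6320.25.
Change in producer surplus = 6320.25 - 119370.25 = -113050.

-113050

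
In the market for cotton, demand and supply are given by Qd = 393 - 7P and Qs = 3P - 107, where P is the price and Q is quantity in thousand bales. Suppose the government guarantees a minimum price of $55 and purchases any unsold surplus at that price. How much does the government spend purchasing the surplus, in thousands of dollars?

Without the control the market clears where 393 - 7P = 3P - 107, i.e. P* = 50 and Q* = 43.
Since 55 > 50, the floor is binding.
At P = 55: Qd = 393 - 7·55 = 8 and Qs = 3·55 - 107 = 58.
Surplus = Qs - Qd = 50.
Government expenditure = surplus × support price = 50 × 55 = 2750.

2750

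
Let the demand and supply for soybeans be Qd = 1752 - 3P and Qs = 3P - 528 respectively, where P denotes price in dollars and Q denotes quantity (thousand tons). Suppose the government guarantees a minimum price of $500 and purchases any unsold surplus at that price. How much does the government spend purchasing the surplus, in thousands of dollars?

360000

In a free market, 1752 - 3P = 3P - 528 gives the equilibrium P* = 380, Q* = 612.
The floor of 500 is above the equilibrium price 380, so it binds.
At P = 500: Qd = 1752 - 3·500 = 252 and Qs = 3·500 - 528 = 972.
Surplus = Qs - Qd = 720.
Government expenditure = surplus × support price = 720 × 500 = 360000.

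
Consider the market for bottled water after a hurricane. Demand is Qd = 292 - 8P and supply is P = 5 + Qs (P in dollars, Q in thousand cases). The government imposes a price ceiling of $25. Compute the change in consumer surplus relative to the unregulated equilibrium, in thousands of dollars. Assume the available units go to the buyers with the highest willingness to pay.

156

Rearranging supply gives Qs = P - 5. Without the control the market clears where 292 - 8P = P - 5, i.e. P* = 33 and Q* = 28.
The ceiling of 25 is below the equilibrium price 33, so it binds.
At P = 25: Qd = 292 - 8·25 = 92 and Qs = 25 - 5 = 20.
Consumer surplus without the control is ½ · (36.5 - 33) · 28 = 49.
With the ceiling, 20 units are sold at 25 (assume they go to the highest-value buyers). The demand price at Q = 20 is 34, so CS = ½ · [(36.5 - 25) + (34 - 25)] · 20 = 205.
Change in consumer surplus = 205 - 49 = 156.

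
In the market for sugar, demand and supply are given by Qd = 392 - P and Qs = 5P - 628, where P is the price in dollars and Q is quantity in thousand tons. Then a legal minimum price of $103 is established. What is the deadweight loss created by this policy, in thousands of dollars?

Without the control the market clears where 392 - P = 5P - 628, i.e. P* = 170 and Q* = 222.
The floor of 103 is below the equilibrium price 170, so it is not binding; the market clears at P* = 170, Q* = 222.
Since the control does not bind, no trades are prevented and deadweight loss is zero.

0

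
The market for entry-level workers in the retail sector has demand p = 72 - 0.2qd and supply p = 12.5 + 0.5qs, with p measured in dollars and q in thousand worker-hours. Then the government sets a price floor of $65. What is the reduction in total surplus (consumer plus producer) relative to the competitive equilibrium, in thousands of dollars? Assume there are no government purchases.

875

Rearranging demand gives qd = 360 - 5p; rearranging supply gives qs = 2p - 25. Without the control the market clears where 360 - 5p = 2p - 25, i.e. p* = 55 and q* = 85.
Since 65 > 55, the floor is binding.
At p = 65: qd = 360 - 5·65 = 35 and qs = 2·65 - 25 = 105.
Quantity traded falls to 35. At q = 35 the demand price is (360 - 35)/5 = 65 and the supply price is (25 + 35)/2 = 30.
Deadweight loss = ½ · (65 - 30) · (85 - 35) = ½ · 35 · 50 = 875.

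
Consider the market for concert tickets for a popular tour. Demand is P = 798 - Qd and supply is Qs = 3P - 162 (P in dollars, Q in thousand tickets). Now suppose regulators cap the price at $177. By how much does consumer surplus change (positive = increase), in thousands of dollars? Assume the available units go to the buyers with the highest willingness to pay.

Rearranging demand gives Qd = 798 - P. Equilibrium: 798 - P = 3P - 162, so 960 = 4P and P* = 240, Q* = 558.
Because the ceiling (177) lies below the market-clearing price, it is binding.
At P = 177: Qd = 798 - 177 = 621 and Qs = 3·177 - 162 = 369.
Consumer surplus without the control is ½ · (798 - 240) · 558 = 155682.
With the ceiling, 369 units are sold at 177 (assume they go to the highest-value buyers). The demand price at Q = 369 is 429, so CS = ½ · [(798 - 177) + (429 - 177)] · 369 = 161068.5.
Change in consumer surplus = 161068.5 - 155682 = 5386.5.

5386.5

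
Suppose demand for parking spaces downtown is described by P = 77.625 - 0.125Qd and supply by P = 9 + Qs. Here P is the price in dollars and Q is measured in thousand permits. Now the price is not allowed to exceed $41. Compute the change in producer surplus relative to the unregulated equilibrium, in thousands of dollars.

-1348.5

Rearranging demand gives Qd = 621 - 8P; rearranging supply gives Qs = P - 9. Equilibrium: 621 - 8P = P - 9, so 630 = 9P and P* = 70, Q* = 61.
Because the ceiling (41) lies below the market-clearing price, it is binding.
At P = 41: Qd = 621 - 8·41 = 293 and Qs = 41 - 9 = 32.
Producer surplus without the control is ½ · (70 - 9) · 61 = 1860.5.
With the ceiling, producers sell 32 units at 41, so PS = ½ · (41 - 9) · 32 = 512.
Change in producer surplus = 512 - 1860.5 = -1348.5.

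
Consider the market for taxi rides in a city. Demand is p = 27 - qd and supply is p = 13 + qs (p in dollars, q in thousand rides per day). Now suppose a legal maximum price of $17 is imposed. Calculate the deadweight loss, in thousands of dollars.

9

Rearranging demand gives qd = 27 - p; rearranging supply gives qs = p - 13. Without the control the market clears where 27 - p = p - 13, i.e. p* = 20 and q* = 7.
The ceiling of 17 is below the equilibrium price 20, so it binds.
At p = 17: qd = 27 - 17 = 10 and qs = 17 - 13 = 4.
Quantity traded falls to 4. At q = 4 the demand price is 27 - 4 = 23 and the supply price is 13 + 4 = 17.
Deadweight loss = ½ · (23 - 17) · (7 - 4) = ½ · 6 · 3 = 9.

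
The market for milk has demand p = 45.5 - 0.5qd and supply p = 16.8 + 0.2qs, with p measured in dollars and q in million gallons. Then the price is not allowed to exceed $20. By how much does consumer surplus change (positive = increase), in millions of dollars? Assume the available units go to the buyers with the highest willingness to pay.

Rearranging demand gives qd = 91 - 2p; rearranging supply gives qs = 5p - 84. Equilibrium: 91 - 2p = 5p - 84, so 175 = 7p and p* = 25, q* = 41.
Because the ceiling (20) lies below the market-clearing price, it is binding.
At p = 20: qd = 91 - 2·20 = 51 and qs = 5·20 - 84 = 16.
Consumer surplus without the control is ½ · (45.5 - 25) · 41 = 420.25.
With the ceiling, 16 units are sold at 20 (assume they go to the highest-value buyers). The demand price at q = 16 is 37.5, so CS = ½ · [(45.5 - 20) + (37.5 - 20)] · 16 = 344.
Change in consumer surplus = 344 - 420.25 = -76.25.

-76.25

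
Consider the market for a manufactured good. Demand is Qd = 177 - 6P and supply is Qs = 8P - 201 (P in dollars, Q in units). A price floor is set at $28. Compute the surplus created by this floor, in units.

In a free market, 177 - 6P = 8P - 201 gives the equilibrium P* = 27, Q* = 15.
Since 28 > 27, the floor is binding.
At P = 28: Qd = 177 - 6·28 = 9 and Qs = 8·28 - 201 = 23.
Surplus = Qs - Qd = 23 - 9 = 14.

14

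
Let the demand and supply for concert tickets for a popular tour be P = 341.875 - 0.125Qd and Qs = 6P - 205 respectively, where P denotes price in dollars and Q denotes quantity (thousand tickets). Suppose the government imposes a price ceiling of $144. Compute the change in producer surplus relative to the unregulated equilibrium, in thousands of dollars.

-56562

Rearranging demand gives Qd = 2735 - 8P. Equilibrium: 2735 - 8P = 6P - 205, so 2940 = 14P and P* = 210, Q* = 1055.
The ceiling of 144 is below the equilibrium price 210, so it binds.
At P = 144: Qd = 2735 - 8·144 = 1583 and Qs = 6·144 - 205 = 659.
Producer surplus without the control is ½ · (210 - 205/6) · 1055 = 1113025/12.
With the ceiling, producers sell 659 units at 144, so PS = ½ · (144 - 205/6) · 659 = 434281/12.
Change in producer surplus = 434281/12 - 1113025/12 = -56562.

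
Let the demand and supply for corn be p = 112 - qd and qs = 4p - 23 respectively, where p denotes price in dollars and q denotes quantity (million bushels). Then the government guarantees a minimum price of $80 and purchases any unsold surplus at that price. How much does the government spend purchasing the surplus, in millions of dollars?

Rearranging demand gives qd = 112 - p. Setting quantity demanded equal to quantity supplied, 112 - p = 4p - 23, gives p* = 27 and q* = 85.
Since 80 > 27, the floor is binding.
At p = 80: qd = 112 - 80 = 32 and qs = 4·80 - 23 = 297.
Surplus = qs - qd = 265.
Government expenditure = surplus × support price = 265 × 80 = 21200.

21200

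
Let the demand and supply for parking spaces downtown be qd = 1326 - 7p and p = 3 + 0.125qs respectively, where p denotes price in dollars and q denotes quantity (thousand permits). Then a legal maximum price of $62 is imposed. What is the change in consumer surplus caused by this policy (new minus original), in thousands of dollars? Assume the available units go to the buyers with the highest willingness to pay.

Rearranging supply gives qs = 8p - 24. Setting quantity demanded equal to quantity supplied, 1326 - 7p = 8p - 24, gives p* = 90 and q* = 696.
Because the ceiling (62) lies below the market-clearing price, it is binding.
At p = 62: qd = 1326 - 7·62 = 892 and qs = 8·62 - 24 = 472.
Consumer surplus without the control is ½ · (1326/7 - 90) · 696 = 242208/7.
With the ceiling, 472 units are sold at 62 (assume they go to the highest-value buyers). The demand price at q = 472 is 122, so CS = ½ · [(1326/7 - 62) + (122 - 62)] · 472 = 309632/7.
Change in consumer surplus = 309632/7 - 242208/7 = 9632.

9632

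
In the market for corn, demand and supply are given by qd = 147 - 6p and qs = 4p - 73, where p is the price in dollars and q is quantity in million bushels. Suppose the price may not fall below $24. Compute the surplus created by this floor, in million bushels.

20

Setting quantity demanded equal to quantity supplied, 147 - 6p = 4p - 73, gives p* = 22 and q* = 15.
Since 24 > 22, the floor is binding.
At p = 24: qd = 147 - 6·24 = 3 and qs = 4·24 - 73 = 23.
Surplus = qs - qd = 23 - 3 = 20.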